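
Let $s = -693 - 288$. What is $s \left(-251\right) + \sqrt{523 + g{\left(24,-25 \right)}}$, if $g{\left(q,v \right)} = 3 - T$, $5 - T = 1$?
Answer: $246231 + 3 \sqrt{58} \approx 2.4625 \cdot 10^{5}$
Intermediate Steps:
$T = 4$ ($T = 5 - 1 = 4$)
$g{\left(q,v \right)} = -1$ ($g{\left(q,v \right)} = 3 - 4 = -1$)
$s = -981$ ($s = -693 - 288 = -981$)
$s \left(-251\right) + \sqrt{523 + g{\left(24,-25 \right)}} = \left(-981\right) \left(-251\right) + \sqrt{523 - 1} = 246231 + \sqrt{522} = 246231 + 3 \sqrt{58}$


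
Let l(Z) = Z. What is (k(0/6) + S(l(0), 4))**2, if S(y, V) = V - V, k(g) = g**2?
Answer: 0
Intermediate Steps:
S(y, V) = 0
(k(0/6) + S(l(0), 4))**2 = ((0/6)**2 + 0)**2 = ((0*(1/6))**2 + 0)**2 = (0**2 + 0)**2 = (0 + 0)**2 = 0**2 = 0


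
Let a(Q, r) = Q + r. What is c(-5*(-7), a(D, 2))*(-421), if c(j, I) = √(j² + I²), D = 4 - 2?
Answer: -421*√1241 ≈ -14831.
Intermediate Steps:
D = 2
c(j, I) = √(I² + j²)
c(-5*(-7), a(D, 2))*(-421) = √((2 + 2)² + (-5*(-7))²)*(-421) = √(4² + 35²)*(-421) = √(16 + 1225)*(-421) = √1241*(-421) = -421*√1241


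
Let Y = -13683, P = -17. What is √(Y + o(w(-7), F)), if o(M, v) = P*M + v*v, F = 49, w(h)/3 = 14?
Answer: 2*I*√2999 ≈ 109.53*I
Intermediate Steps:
w(h) = 42 (w(h) = 3*14 = 42)
o(M, v) = v² - 17*M (o(M, v) = -17*M + v*v = -17*M + v² = v² - 17*M)
√(Y + o(w(-7), F)) = √(-13683 + (49² - 17*42)) = √(-13683 + (2401 - 714)) = √(-13683 + 1687) = √(-11996) = 2*I*√2999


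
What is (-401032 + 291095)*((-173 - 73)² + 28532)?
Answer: -9789669976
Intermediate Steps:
(-401032 + 291095)*((-173 - 73)² + 28532) = -109937*((-246)² + 28532) = -109937*(60516 + 28532) = -109937*89048 = -9789669976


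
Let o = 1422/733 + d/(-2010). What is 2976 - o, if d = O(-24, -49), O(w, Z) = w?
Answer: 730292378/245555 ≈ 2974.0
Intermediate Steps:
d = -24
o = 479302/245555 (o = 1422/733 - 24/(-2010) = 1422*(1/733) - 24*(-1/2010) = 1422/733 + 4/335 = 479302/245555 ≈ 1.9519)
2976 - o = 2976 - 1*479302/245555 = 2976 - 479302/245555 = 730292378/245555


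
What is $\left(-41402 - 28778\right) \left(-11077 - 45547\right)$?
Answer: $3973872320$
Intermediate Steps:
$\left(-41402 - 28778\right) \left(-11077 - 45547\right) = \left(-70180\right) \left(-56624\right) = 3973872320$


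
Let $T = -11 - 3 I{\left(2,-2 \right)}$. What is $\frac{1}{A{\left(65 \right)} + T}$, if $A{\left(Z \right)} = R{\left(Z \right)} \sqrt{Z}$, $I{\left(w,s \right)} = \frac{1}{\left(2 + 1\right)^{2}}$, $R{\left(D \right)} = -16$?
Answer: $\frac{51}{74302} - \frac{36 \sqrt{65}}{37151} \approx -0.0071261$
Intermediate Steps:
$I{\left(w,s \right)} = \frac{1}{9}$ ($I{\left(w,s \right)} = \frac{1}{3^{2}} = \frac{1}{9}$)
$A{\left(Z \right)} = - 16 \sqrt{Z}$
$T = - \frac{34}{3}$ ($T = -11 - \frac{1}{3} = - \frac{34}{3} \approx -11.333$)
$\frac{1}{A{\left(65 \right)} + T} = \frac{1}{- 16 \sqrt{65} - \frac{34}{3}} = \frac{1}{- \frac{34}{3} - 16 \sqrt{65}}$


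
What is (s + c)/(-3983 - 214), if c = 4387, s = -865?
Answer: -1174/1399 ≈ -0.83917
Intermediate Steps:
(s + c)/(-3983 - 214) = (-865 + 4387)/(-3983 - 214) = 3522/(-4197) = 3522*(-1/4197) = -1174/1399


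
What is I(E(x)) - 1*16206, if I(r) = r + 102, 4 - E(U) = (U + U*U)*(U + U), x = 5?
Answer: -16400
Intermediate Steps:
E(U) = 4 - 2*U*(U + U²) (E(U) = 4 - (U + U*U)*(U + U) = 4 - (U + U²)*2*U = 4 - 2*U*(U + U²))
I(r) = 102 + r
I(E(x)) - 1*16206 = (102 + (4 - 2*5² - 2*5³)) - 1*16206 = (102 + (4 - 2*25 - 2*125)) - 16206 = (102 + (4 - 50 - 250)) - 16206 = (102 - 296) - 16206 = -194 - 16206 = -16400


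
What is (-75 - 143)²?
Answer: 47524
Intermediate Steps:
(-75 - 143)² = (-218)² = 47524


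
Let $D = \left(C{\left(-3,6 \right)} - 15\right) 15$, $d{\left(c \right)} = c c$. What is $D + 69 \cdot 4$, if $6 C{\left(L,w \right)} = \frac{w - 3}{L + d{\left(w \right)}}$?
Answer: $\frac{1127}{22} \approx 51.227$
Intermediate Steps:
$d{\left(c \right)} = c^{2}$
$C{\left(L,w \right)} = \frac{-3 + w}{6 \left(L + w^{2}\right)}$ ($C{\left(L,w \right)} = \frac{\left(w - 3\right) \frac{1}{L + w^{2}}}{6} = \frac{\left(-3 + w\right) \frac{1}{L + w^{2}}}{6} = \frac{\frac{1}{L + w^{2}} \left(-3 + w\right)}{6} = \frac{-3 + w}{6 \left(L + w^{2}\right)}$)
$D = - \frac{4945}{22}$ ($D = \left(\frac{-3 + 6}{6 \left(-3 + 6^{2}\right)} - 15\right) 15 = \left(\frac{1}{6} \frac{1}{-3 + 36} \cdot 3 - 15\right) 15 = \left(\frac{1}{6} \cdot \frac{1}{33} \cdot 3 - 15\right) 15 = \left(\frac{1}{66} - 15\right) 15 = \left(- \frac{989}{66}\right) 15 = - \frac{4945}{22} \approx -224.77$)
$D + 69 \cdot 4 = - \frac{4945}{22} + 69 \cdot 4 = - \frac{4945}{22} + 276 = \frac{1127}{22}$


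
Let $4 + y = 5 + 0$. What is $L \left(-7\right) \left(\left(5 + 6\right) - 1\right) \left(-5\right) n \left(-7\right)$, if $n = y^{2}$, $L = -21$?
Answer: $51450$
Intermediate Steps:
$y = 1$ ($y = -4 + \left(5 + 0\right) = -4 + 5 = 1$)
$n = 1$ ($n = 1^{2} = 1$)
$L \left(-7\right) \left(\left(5 + 6\right) - 1\right) \left(-5\right) n \left(-7\right) = \left(-21\right) \left(-7\right) \left(\left(5 + 6\right) - 1\right) \left(-5\right) 1 \left(-7\right) = 147 \left(11 - 1\right) \left(-5\right) 1 \left(-7\right) = 147 \cdot 10 \left(-5\right) 1 \left(-7\right) = 147 \left(-50\right) 1 \left(-7\right) = 147 \left(\left(-50\right) \left(-7\right)\right) = 147 \cdot 350 = 51450$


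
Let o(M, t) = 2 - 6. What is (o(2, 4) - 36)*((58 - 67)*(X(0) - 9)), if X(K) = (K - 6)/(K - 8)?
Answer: -2970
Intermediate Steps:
X(K) = (-6 + K)/(-8 + K)
o(M, t) = -4
(o(2, 4) - 36)*((58 - 67)*(X(0) - 9)) = (-4 - 36)*((58 - 67)*((-6 + 0)/(-8 + 0) - 9)) = -(-360)*(-6/(-8) - 9) = -(-360)*(-⅛*(-6) - 9) = -(-360)*(¾ - 9) = -(-360)*(-33)/4 = -40*297/4 = -2970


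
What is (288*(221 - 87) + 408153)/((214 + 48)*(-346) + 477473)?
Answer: 446745/386821 ≈ 1.1549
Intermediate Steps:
(288*(221 - 87) + 408153)/((214 + 48)*(-346) + 477473) = (288*134 + 408153)/(262*(-346) + 477473) = (38592 + 408153)/(-90652 + 477473) = 446745/386821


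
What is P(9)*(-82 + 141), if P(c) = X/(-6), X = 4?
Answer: -118/3 ≈ -39.333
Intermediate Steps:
P(c) = -2/3 (P(c) = 4/(-6) = 4*(-1/6) = -2/3)
P(9)*(-82 + 141) = -2*(-82 + 141)/3 = -2/3*59 = -118/3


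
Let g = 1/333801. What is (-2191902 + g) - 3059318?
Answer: -1752862487219/333801 ≈ -5.2512e+6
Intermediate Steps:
g = 1/333801 ≈ 2.9958e-6
(-2191902 + g) - 3059318 = (-2191902 + 1/333801) - 3059318 = -731659079501/333801 - 3059318 = -1752862487219/333801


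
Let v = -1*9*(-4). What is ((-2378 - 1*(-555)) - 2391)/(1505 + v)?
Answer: -4214/1541 ≈ -2.7346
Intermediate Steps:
v = 36 (v = -9*(-4) = 36)
((-2378 - 1*(-555)) - 2391)/(1505 + v) = ((-2378 - 1*(-555)) - 2391)/(1505 + 36) = ((-2378 + 555) - 2391)/1541 = (-1823 - 2391)*(1/1541) = -4214*1/1541 = -4214/1541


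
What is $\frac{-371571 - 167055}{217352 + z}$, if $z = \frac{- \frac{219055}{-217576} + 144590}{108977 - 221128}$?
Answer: $- \frac{13143210150188976}{5303654238082657} \approx -2.4781$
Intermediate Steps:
$z = - \frac{31459532895}{24401365976}$ ($z = \frac{\left(-219055\right) \left(- \frac{1}{217576}\right) + 144590}{-112151} = \left(\frac{219055}{217576} + 144590\right) \left(- \frac{1}{112151}\right) = \frac{31459532895}{217576} \left(- \frac{1}{112151}\right) = - \frac{31459532895}{24401365976} \approx -1.2893$)
$\frac{-371571 - 167055}{217352 + z} = \frac{-371571 - 167055}{217352 - \frac{31459532895}{24401365976}} = - \frac{538626}{\frac{5303654238082657}{24401365976}} = \left(-538626\right) \frac{24401365976}{5303654238082657} = - \frac{13143210150188976}{5303654238082657}$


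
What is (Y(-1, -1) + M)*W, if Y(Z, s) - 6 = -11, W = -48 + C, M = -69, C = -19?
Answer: 4958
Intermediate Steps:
W = -67 (W = -48 - 19 = -67)
Y(Z, s) = -5 (Y(Z, s) = 6 - 11 = -5)
(Y(-1, -1) + M)*W = (-5 - 69)*(-67) = -74*(-67) = 4958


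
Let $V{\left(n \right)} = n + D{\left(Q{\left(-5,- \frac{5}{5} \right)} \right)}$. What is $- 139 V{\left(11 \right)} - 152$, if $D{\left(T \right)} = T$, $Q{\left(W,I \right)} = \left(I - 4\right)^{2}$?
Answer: $-5156$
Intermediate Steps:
$Q{\left(W,I \right)} = \left(-4 + I\right)^{2}$
$V{\left(n \right)} = 25 + n$ ($V{\left(n \right)} = n + \left(-4 - \frac{5}{5}\right)^{2} = n + \left(-4 - 1\right)^{2} = n + \left(-5\right)^{2} = n + 25 = 25 + n$)
$- 139 V{\left(11 \right)} - 152 = - 139 \left(25 + 11\right) - 152 = \left(-139\right) 36 - 152 = -5004 - 152 = -5156$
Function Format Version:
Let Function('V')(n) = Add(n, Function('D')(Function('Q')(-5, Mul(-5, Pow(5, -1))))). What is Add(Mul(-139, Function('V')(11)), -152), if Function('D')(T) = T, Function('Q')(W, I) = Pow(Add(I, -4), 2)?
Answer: -5156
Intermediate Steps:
Function('Q')(W, I) = Pow(Add(-4, I), 2)
Function('V')(n) = Add(25, n) (Function('V')(n) = Add(n, Pow(Add(-4, Mul(-5, Pow(5, -1))), 2)) = Add(n, Pow(Add(-4, Mul(-5, Rational(1, 5))), 2)) = Add(n, Pow(Add(-4, -1), 2)) = Add(n, Pow(-5, 2)) = Add(n, 25) = Add(25, n))
Add(Mul(-139, Function('V')(11)), -152) = Add(Mul(-139, Add(25, 11)), -152) = Add(Mul(-139, 36), -152) = Add(-5004, -152) = -5156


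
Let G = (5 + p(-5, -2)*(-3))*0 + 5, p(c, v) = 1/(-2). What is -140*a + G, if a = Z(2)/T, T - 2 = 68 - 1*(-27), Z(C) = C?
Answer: 205/97 ≈ 2.1134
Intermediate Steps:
p(c, v) = -½
T = 97 (T = 2 + (68 - 1*(-27)) = 2 + (68 + 27) = 2 + 95 = 97)
G = 5 (G = (5 - ½*(-3))*0 + 5 = (5 + 3/2)*0 + 5 = (13/2)*0 + 5 = 0 + 5 = 5)
a = 2/97 ≈ 0.020619
-140*a + G = -140*2/97 + 5 = -280/97 + 5 = 205/97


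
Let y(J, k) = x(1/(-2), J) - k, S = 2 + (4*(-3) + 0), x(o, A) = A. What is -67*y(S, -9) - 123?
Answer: -56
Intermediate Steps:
S = -10 (S = 2 + (-12 + 0) = 2 - 12 = -10)
y(J, k) = J - k
-67*y(S, -9) - 123 = -67*(-10 - 1*(-9)) - 123 = -67*(-10 + 9) - 123 = -67*(-1) - 123 = 67 - 123 = -56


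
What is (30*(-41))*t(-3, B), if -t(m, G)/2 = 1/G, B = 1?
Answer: 2460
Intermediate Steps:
t(m, G) = -2/G
(30*(-41))*t(-3, B) = (30*(-41))*(-2/1) = -(-2460) = -1230*(-2) = 2460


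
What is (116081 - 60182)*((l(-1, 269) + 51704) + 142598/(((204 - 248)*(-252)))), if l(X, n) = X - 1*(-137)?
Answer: 1785490200649/616 ≈ 2.8985e+9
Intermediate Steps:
l(X, n) = 137 + X (l(X, n) = X + 137 = 137 + X)
(116081 - 60182)*((l(-1, 269) + 51704) + 142598/(((204 - 248)*(-252)))) = (116081 - 60182)*(((137 - 1) + 51704) + 142598/(((204 - 248)*(-252)))) = 55899*((136 + 51704) + 142598/((-44*(-252)))) = 55899*(51840 + 142598/11088) = 55899*(51840 + 142598*(1/11088)) = 55899*(51840 + 71299/5544) = 55899*(287472259/5544) = 1785490200649/616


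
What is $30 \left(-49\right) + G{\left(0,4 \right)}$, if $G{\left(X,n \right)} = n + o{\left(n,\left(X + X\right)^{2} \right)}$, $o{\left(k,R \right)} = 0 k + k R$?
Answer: $-1466$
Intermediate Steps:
$o{\left(k,R \right)} = R k$ ($o{\left(k,R \right)} = 0 + R k = R k$)
$G{\left(X,n \right)} = n + 4 n X^{2}$ ($G{\left(X,n \right)} = n + \left(X + X\right)^{2} n = n + \left(2 X\right)^{2} n = n + 4 X^{2} n = n + 4 n X^{2}$)
$30 \left(-49\right) + G{\left(0,4 \right)} = 30 \left(-49\right) + 4 \left(1 + 4 \cdot 0^{2}\right) = -1470 + 4 \left(1 + 4 \cdot 0\right) = -1470 + 4 \left(1 + 0\right) = -1470 + 4 \cdot 1 = -1470 + 4 = -1466$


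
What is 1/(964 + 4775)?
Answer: 1/5739 ≈ 0.00017425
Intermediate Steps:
1/(964 + 4775) = 1/5739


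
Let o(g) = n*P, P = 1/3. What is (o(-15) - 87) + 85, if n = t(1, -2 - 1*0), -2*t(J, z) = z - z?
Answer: -2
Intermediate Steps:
t(J, z) = 0 (t(J, z) = -(z - z)/2 = -½*0 = 0)
n = 0
P = ⅓ ≈ 0.33333
o(g) = 0 (o(g) = 0*(⅓) = 0)
(o(-15) - 87) + 85 = (0 - 87) + 85 = -87 + 85 = -2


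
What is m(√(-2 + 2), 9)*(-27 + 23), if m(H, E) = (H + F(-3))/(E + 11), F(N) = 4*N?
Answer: 12/5 ≈ 2.4000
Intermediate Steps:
m(H, E) = (-12 + H)/(11 + E) (m(H, E) = (H + 4*(-3))/(E + 11) = (H - 12)/(11 + E) = (-12 + H)/(11 + E))
m(√(-2 + 2), 9)*(-27 + 23) = ((-12 + √(-2 + 2))/(11 + 9))*(-27 + 23) = ((-12 + √0)/20)*(-4) = ((-12 + 0)/20)*(-4) = ((1/20)*(-12))*(-4) = -⅗*(-4) = 12/5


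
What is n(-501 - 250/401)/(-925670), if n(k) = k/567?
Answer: 201151/210466810890 ≈ 9.5574e-7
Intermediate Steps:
n(k) = k/567 (n(k) = k*(1/567) = k/567)
n(-501 - 250/401)/(-925670) = ((-501 - 250/401)/567)/(-925670) = ((-501 - 250/401)/567)*(-1/925670) = ((1/567)*(-201151/401))*(-1/925670) = -201151/227367*(-1/925670) = 201151/210466810890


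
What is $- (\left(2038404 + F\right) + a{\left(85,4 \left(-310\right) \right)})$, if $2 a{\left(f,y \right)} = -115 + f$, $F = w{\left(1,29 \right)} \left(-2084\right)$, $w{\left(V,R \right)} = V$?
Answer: $-2036305$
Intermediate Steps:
$F = -2084$ ($F = 1 \left(-2084\right) = -2084$)
$a{\left(f,y \right)} = - \frac{115}{2} + \frac{f}{2}$ ($a{\left(f,y \right)} = \frac{-115 + f}{2} = - \frac{115}{2} + \frac{f}{2}$)
$- (\left(2038404 + F\right) + a{\left(85,4 \left(-310\right) \right)}) = - (\left(2038404 - 2084\right) + \left(- \frac{115}{2} + \frac{1}{2} \cdot 85\right)) = - (2036320 + \left(- \frac{115}{2} + \frac{85}{2}\right)) = - (2036320 - 15) = \left(-1\right) 2036305 = -2036305$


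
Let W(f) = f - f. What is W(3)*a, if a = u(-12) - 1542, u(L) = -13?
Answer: 0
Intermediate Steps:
W(f) = 0
a = -1555 (a = -13 - 1542 = -1555)
W(3)*a = 0*(-1555) = 0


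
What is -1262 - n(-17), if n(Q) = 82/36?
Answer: -22757/18 ≈ -1264.3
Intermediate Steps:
n(Q) = 41/18 (n(Q) = 82*(1/36) = 41/18)
-1262 - n(-17) = -1262 - 1*41/18 = -1262 - 41/18 = -22757/18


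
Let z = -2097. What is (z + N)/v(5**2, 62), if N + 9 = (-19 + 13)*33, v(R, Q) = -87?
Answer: 768/29 ≈ 26.483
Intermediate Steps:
N = -207 (N = -9 + (-19 + 13)*33 = -9 - 6*33 = -9 - 198 = -207)
(z + N)/v(5**2, 62) = (-2097 - 207)/(-87) = -2304*(-1/87) = 768/29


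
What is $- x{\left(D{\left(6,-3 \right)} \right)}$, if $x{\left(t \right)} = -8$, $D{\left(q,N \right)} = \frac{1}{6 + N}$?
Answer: $8$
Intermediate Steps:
$- x{\left(D{\left(6,-3 \right)} \right)} = \left(-1\right) \left(-8\right) = 8$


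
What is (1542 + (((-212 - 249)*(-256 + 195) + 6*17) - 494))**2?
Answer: 856791441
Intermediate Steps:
(1542 + (((-212 - 249)*(-256 + 195) + 6*17) - 494))**2 = (1542 + ((-461*(-61) + 102) - 494))**2 = (1542 + ((28121 + 102) - 494))**2 = (1542 + (28223 - 494))**2 = (1542 + 27729)**2 = 29271**2 = 856791441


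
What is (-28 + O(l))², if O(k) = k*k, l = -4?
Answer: 144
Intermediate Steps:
O(k) = k²
(-28 + O(l))² = (-28 + (-4)²)² = (-28 + 16)² = (-12)² = 144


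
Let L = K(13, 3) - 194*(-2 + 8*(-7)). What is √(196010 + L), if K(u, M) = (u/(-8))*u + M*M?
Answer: √3315998/4 ≈ 455.25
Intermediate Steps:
K(u, M) = M² - u²/8 (K(u, M) = (u*(-⅛))*u + M² = (-u/8)*u + M² = -u²/8 + M² = M² - u²/8)
L = 89919/8 (L = (3² - ⅛*13²) - 194*(-2 + 8*(-7)) = (9 - ⅛*169) - 194*(-2 - 56) = (9 - 169/8) - 194*(-58) = -97/8 + 11252 = 89919/8 ≈ 11240.)
√(196010 + L) = √(196010 + 89919/8) = √(1657999/8) = √3315998/4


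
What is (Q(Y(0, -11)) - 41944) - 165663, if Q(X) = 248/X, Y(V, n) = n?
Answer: -2283925/11 ≈ -2.0763e+5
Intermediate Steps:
(Q(Y(0, -11)) - 41944) - 165663 = (248/(-11) - 41944) - 165663 = (248*(-1/11) - 41944) - 165663 = (-248/11 - 41944) - 165663 = -461632/11 - 165663 = -2283925/11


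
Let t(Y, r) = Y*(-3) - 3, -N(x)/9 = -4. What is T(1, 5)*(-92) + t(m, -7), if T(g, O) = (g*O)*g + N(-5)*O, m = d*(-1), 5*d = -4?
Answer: -85127/5 ≈ -17025.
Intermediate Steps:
d = -⅘ (d = (⅕)*(-4) = -⅘ ≈ -0.80000)
N(x) = 36 (N(x) = -9*(-4) = 36)
m = ⅘ (m = -⅘*(-1) = ⅘ ≈ 0.80000)
t(Y, r) = -3 - 3*Y (t(Y, r) = -3*Y - 3 = -3 - 3*Y)
T(g, O) = 36*O + O*g² (T(g, O) = (g*O)*g + 36*O = (O*g)*g + 36*O = O*g² + 36*O = 36*O + O*g²)
T(1, 5)*(-92) + t(m, -7) = (5*(36 + 1²))*(-92) + (-3 - 3*⅘) = (5*(36 + 1))*(-92) + (-3 - 12/5) = (5*37)*(-92) - 27/5 = 185*(-92) - 27/5 = -17020 - 27/5 = -85127/5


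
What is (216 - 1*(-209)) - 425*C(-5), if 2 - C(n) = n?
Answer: -2550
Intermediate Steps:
C(n) = 2 - n
(216 - 1*(-209)) - 425*C(-5) = (216 - 1*(-209)) - 425*(2 - 1*(-5)) = (216 + 209) - 425*(2 + 5) = 425 - 425*7 = 425 - 2975 = -2550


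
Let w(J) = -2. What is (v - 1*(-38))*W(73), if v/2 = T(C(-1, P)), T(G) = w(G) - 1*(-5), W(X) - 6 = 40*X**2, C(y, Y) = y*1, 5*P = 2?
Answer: 9379304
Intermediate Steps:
P = 2/5 (P = (1/5)*2 = 2/5 ≈ 0.40000)
C(y, Y) = y
W(X) = 6 + 40*X**2
T(G) = 3 (T(G) = -2 - 1*(-5) = -2 + 5 = 3)
v = 6 (v = 2*3 = 6)
(v - 1*(-38))*W(73) = (6 - 1*(-38))*(6 + 40*73**2) = (6 + 38)*(6 + 40*5329) = 44*(6 + 213160) = 44*213166 = 9379304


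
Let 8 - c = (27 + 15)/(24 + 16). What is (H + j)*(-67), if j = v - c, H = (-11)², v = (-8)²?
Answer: -238587/20 ≈ -11929.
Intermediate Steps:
v = 64
c = 139/20 (c = 8 - (27 + 15)/(24 + 16) = 8 - 42/40 = 8 - 1*21/20 = 8 - 21/20 = 139/20 ≈ 6.9500)
H = 121
j = 1141/20 (j = 64 - 1*139/20 = 64 - 139/20 = 1141/20 ≈ 57.050)
(H + j)*(-67) = (121 + 1141/20)*(-67) = (3561/20)*(-67) = -238587/20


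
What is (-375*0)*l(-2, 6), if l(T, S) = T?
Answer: 0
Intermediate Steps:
(-375*0)*l(-2, 6) = -375*0*(-2) = 0*(-2) = 0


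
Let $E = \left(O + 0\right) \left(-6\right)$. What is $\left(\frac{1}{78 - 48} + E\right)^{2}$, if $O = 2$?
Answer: $\frac{128881}{900} \approx 143.2$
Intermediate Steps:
$E = -12$ ($E = \left(2 + 0\right) \left(-6\right) = 2 \left(-6\right) = -12$)
$\left(\frac{1}{78 - 48} + E\right)^{2} = \left(\frac{1}{78 - 48} - 12\right)^{2} = \left(\frac{1}{30} - 12\right)^{2} = \left(- \frac{359}{30}\right)^{2} = \frac{128881}{900}$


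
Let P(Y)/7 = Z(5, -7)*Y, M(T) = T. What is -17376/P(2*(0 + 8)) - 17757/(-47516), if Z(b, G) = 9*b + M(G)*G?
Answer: -2851305/2233252 ≈ -1.2768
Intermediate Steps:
Z(b, G) = G² + 9*b (Z(b, G) = 9*b + G*G = 9*b + G² = G² + 9*b)
P(Y) = 658*Y (P(Y) = 7*(((-7)² + 9*5)*Y) = 7*((49 + 45)*Y) = 7*(94*Y) = 658*Y)
-17376/P(2*(0 + 8)) - 17757/(-47516) = -17376*1/(1316*(0 + 8)) - 17757/(-47516) = -17376/(658*(2*8)) - 17757*(-1/47516) = -17376/(658*16) + 17757/47516 = -17376/10528 + 17757/47516 = -17376*1/10528 + 17757/47516 = -543/329 + 17757/47516 = -2851305/2233252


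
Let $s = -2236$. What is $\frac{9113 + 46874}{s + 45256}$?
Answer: $\frac{55987}{43020} \approx 1.3014$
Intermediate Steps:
$\frac{9113 + 46874}{s + 45256} = \frac{9113 + 46874}{-2236 + 45256} = \frac{55987}{43020}$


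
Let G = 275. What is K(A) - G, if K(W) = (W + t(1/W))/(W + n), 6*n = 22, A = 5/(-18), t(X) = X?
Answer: -84224/305 ≈ -276.14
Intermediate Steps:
A = -5/18 (A = 5*(-1/18) = -5/18 ≈ -0.27778)
n = 11/3 (n = (⅙)*22 = 11/3 ≈ 3.6667)
K(W) = (W + 1/W)/(11/3 + W) (K(W) = (W + 1/W)/(W + 11/3) = (W + 1/W)/(11/3 + W))
K(A) - G = 3*(1 + (-5/18)²)/((-5/18)*(11 + 3*(-5/18))) - 1*275 = 3*(-18/5)*(1 + 25/324)/(11 - ⅚) - 275 = 3*(-18/5)*(349/324)/(61/6) - 275 = 3*(-18/5)*(6/61)*(349/324) - 275 = -349/305 - 275 = -84224/305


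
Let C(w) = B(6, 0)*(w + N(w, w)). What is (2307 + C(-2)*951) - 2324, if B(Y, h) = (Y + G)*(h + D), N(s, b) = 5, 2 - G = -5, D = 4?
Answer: 148339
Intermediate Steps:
G = 7 (G = 2 - 1*(-5) = 2 + 5 = 7)
B(Y, h) = (4 + h)*(7 + Y) (B(Y, h) = (Y + 7)*(h + 4) = (7 + Y)*(4 + h) = (4 + h)*(7 + Y))
C(w) = 260 + 52*w (C(w) = (28 + 4*6 + 7*0 + 6*0)*(w + 5) = (28 + 24 + 0 + 0)*(5 + w) = 52*(5 + w) = 260 + 52*w)
(2307 + C(-2)*951) - 2324 = (2307 + (260 + 52*(-2))*951) - 2324 = (2307 + (260 - 104)*951) - 2324 = (2307 + 156*951) - 2324 = (2307 + 148356) - 2324 = 150663 - 2324 = 148339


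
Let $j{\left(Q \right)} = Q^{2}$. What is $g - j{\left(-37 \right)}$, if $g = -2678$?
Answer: $-4047$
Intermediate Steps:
$g - j{\left(-37 \right)} = -2678 - \left(-37\right)^{2} = -2678 - 1369 = -4047$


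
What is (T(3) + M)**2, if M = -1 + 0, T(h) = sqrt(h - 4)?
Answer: (1 - I)**2 ≈ -2.0*I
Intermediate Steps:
T(h) = sqrt(-4 + h)
M = -1
(T(3) + M)**2 = (sqrt(-4 + 3) - 1)**2 = (sqrt(-1) - 1)**2 = (I - 1)**2 = (-1 + I)**2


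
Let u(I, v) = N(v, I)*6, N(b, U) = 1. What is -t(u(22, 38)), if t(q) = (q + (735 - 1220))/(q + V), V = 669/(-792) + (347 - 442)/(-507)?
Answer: 21371064/238369 ≈ 89.655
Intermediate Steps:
u(I, v) = 6 (u(I, v) = 1*6 = 6)
V = -29327/44616 (V = 669*(-1/792) - 95*(-1/507) = -223/264 + 95/507 = -29327/44616 ≈ -0.65732)
t(q) = (-485 + q)/(-29327/44616 + q) (t(q) = (q + (735 - 1220))/(q - 29327/44616) = (q - 485)/(-29327/44616 + q) = (-485 + q)/(-29327/44616 + q))
-t(u(22, 38)) = -44616*(-485 + 6)/(-29327 + 44616*6) = -44616*(-479)/(-29327 + 267696) = -44616*(-479)/238369 = -1*(-21371064/238369) = 21371064/238369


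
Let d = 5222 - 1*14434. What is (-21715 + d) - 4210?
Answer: -35137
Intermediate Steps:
d = -9212 (d = 5222 - 14434 = -9212)
(-21715 + d) - 4210 = (-21715 - 9212) - 4210 = -30927 - 4210 = -35137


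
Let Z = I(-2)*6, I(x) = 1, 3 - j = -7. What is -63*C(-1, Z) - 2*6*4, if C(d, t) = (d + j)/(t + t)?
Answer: -381/4 ≈ -95.250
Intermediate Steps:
j = 10 (j = 3 - 1*(-7) = 3 + 7 = 10)
Z = 6 (Z = 1*6 = 6)
C(d, t) = (10 + d)/(2*t) (C(d, t) = (d + 10)/(t + t) = (10 + d)/((2*t)) = (10 + d)*(1/(2*t)) = (10 + d)/(2*t))
-63*C(-1, Z) - 2*6*4 = -63*(10 - 1)/(2*6) - 2*6*4 = -63*9/(2*6) - 12*4 = -63*¾ - 48 = -189/4 - 48 = -381/4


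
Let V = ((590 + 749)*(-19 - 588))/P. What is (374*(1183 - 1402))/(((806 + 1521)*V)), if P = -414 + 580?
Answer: 13596396/1891322771 ≈ 0.0071888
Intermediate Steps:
P = 166
V = -812773/166 (V = ((590 + 749)*(-19 - 588))/166 = (1339*(-607))*(1/166) = -812773*1/166 = -812773/166 ≈ -4896.2)
(374*(1183 - 1402))/(((806 + 1521)*V)) = (374*(1183 - 1402))/(((806 + 1521)*(-812773/166))) = (374*(-219))/((2327*(-812773/166))) = -81906/(-1891322771/166) = -81906*(-166/1891322771) = 13596396/1891322771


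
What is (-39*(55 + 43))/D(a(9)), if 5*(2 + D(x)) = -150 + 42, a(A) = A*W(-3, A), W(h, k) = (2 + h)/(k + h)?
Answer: 9555/59 ≈ 161.95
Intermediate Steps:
W(h, k) = (2 + h)/(h + k)
a(A) = -A/(-3 + A) (a(A) = A*((2 - 3)/(-3 + A)) = A*(-1/(-3 + A)) = -A/(-3 + A))
D(x) = -118/5 (D(x) = -2 + (-150 + 42)/5 = -2 + (⅕)*(-108) = -2 - 108/5 = -118/5)
(-39*(55 + 43))/D(a(9)) = (-39*(55 + 43))/(-118/5) = -39*98*(-5/118) = -3822*(-5/118) = 9555/59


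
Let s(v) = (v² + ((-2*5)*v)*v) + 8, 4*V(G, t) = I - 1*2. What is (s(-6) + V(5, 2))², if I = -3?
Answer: 1610361/16 ≈ 1.0065e+5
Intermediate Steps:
V(G, t) = -5/4 (V(G, t) = (-3 - 1*2)/4 = (-3 - 2)/4 = (¼)*(-5) = -5/4)
s(v) = 8 - 9*v² (s(v) = (v² + (-10*v)*v) + 8 = (v² - 10*v²) + 8 = -9*v² + 8 = 8 - 9*v²)
(s(-6) + V(5, 2))² = ((8 - 9*(-6)²) - 5/4)² = ((8 - 9*36) - 5/4)² = ((8 - 324) - 5/4)² = (-316 - 5/4)² = (-1269/4)² = 1610361/16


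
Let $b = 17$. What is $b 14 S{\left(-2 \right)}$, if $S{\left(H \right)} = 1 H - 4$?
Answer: $-1428$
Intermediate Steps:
$S{\left(H \right)} = -4 + H$ ($S{\left(H \right)} = H - 4 = -4 + H$)
$b 14 S{\left(-2 \right)} = 17 \cdot 14 \left(-4 - 2\right) = 238 \left(-6\right) = -1428$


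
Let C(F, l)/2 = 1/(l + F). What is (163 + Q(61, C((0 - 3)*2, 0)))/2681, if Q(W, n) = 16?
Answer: 179/2681 ≈ 0.066766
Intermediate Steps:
C(F, l) = 2/(F + l) (C(F, l) = 2/(l + F) = 2/(F + l))
(163 + Q(61, C((0 - 3)*2, 0)))/2681 = (163 + 16)/2681 = 179*(1/2681) = 179/2681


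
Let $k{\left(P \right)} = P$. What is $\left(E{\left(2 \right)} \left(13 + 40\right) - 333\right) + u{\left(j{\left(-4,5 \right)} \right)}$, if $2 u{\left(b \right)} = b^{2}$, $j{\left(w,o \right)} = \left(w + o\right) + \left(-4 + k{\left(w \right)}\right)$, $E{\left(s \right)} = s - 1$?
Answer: $- \frac{511}{2} \approx -255.5$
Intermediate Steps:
$E{\left(s \right)} = -1 + s$
$j{\left(w,o \right)} = -4 + o + 2 w$ ($j{\left(w,o \right)} = \left(w + o\right) + \left(-4 + w\right) = \left(o + w\right) + \left(-4 + w\right) = -4 + o + 2 w$)
$u{\left(b \right)} = \frac{b^{2}}{2}$
$\left(E{\left(2 \right)} \left(13 + 40\right) - 333\right) + u{\left(j{\left(-4,5 \right)} \right)} = \left(\left(-1 + 2\right) \left(13 + 40\right) - 333\right) + \frac{\left(-4 + 5 + 2 \left(-4\right)\right)^{2}}{2} = \left(1 \cdot 53 - 333\right) + \frac{\left(-4 + 5 - 8\right)^{2}}{2} = \left(53 - 333\right) + \frac{\left(-7\right)^{2}}{2} = -280 + \frac{1}{2} \cdot 49 = -280 + \frac{49}{2} = - \frac{511}{2}$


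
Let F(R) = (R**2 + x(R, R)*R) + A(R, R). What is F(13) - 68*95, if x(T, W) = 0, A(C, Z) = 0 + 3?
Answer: -6288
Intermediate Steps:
A(C, Z) = 3
F(R) = 3 + R**2 (F(R) = (R**2 + 0*R) + 3 = (R**2 + 0) + 3 = R**2 + 3 = 3 + R**2)
F(13) - 68*95 = (3 + 13**2) - 68*95 = (3 + 169) - 6460 = 172 - 6460 = -6288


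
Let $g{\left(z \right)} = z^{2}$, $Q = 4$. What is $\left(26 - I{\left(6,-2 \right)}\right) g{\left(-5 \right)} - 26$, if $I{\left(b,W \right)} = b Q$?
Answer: $24$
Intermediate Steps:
$I{\left(b,W \right)} = 4 b$ ($I{\left(b,W \right)} = b 4 = 4 b$)
$\left(26 - I{\left(6,-2 \right)}\right) g{\left(-5 \right)} - 26 = \left(26 - 4 \cdot 6\right) \left(-5\right)^{2} - 26 = \left(26 - 24\right) 25 - 26 = 2 \cdot 25 - 26 = 50 - 26 = 24$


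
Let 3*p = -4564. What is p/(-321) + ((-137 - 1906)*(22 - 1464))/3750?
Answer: 475686463/601875 ≈ 790.34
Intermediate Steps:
p = -4564/3 (p = (⅓)*(-4564) = -4564/3 ≈ -1521.3)
p/(-321) + ((-137 - 1906)*(22 - 1464))/3750 = -4564/3/(-321) + ((-137 - 1906)*(22 - 1464))/3750 = -4564/3*(-1/321) - 2043*(-1442)*(1/3750) = 4564/963 + 2946006*(1/3750) = 4564/963 + 491001/625 = 475686463/601875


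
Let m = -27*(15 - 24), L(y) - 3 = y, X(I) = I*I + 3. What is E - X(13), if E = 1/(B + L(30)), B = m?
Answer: -47471/276 ≈ -172.00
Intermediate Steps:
X(I) = 3 + I² (X(I) = I² + 3 = 3 + I²)
L(y) = 3 + y
m = 243 (m = -27*(-9) = 243)
B = 243
E = 1/276 (E = 1/(243 + (3 + 30)) = 1/(243 + 33) = 1/276 ≈ 0.0036232)
E - X(13) = 1/276 - (3 + 13²) = 1/276 - (3 + 169) = 1/276 - 1*172 = 1/276 - 172 = -47471/276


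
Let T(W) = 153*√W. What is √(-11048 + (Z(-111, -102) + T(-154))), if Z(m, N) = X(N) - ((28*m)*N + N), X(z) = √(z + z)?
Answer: √(-327962 + 2*I*√51 + 153*I*√154) ≈ 1.67 + 572.68*I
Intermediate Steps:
X(z) = √2*√z (X(z) = √(2*z) = √2*√z)
Z(m, N) = -N + √2*√N - 28*N*m (Z(m, N) = √2*√N - ((28*m)*N + N) = √2*√N - (28*N*m + N) = √2*√N - (N + 28*N*m) = √2*√N + (-N - 28*N*m) = -N + √2*√N - 28*N*m)
√(-11048 + (Z(-111, -102) + T(-154))) = √(-11048 + ((-1*(-102) + √2*√(-102) - 28*(-102)*(-111)) + 153*√(-154))) = √(-11048 + ((102 + √2*(I*√102) - 317016) + 153*(I*√154))) = √(-11048 + ((102 + 2*I*√51 - 317016) + 153*I*√154)) = √(-11048 + ((-316914 + 2*I*√51) + 153*I*√154)) = √(-11048 + (-316914 + 2*I*√51 + 153*I*√154)) = √(-327962 + 2*I*√51 + 153*I*√154)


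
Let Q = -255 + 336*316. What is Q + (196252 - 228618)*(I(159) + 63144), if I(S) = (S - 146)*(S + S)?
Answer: -2177413827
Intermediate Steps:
I(S) = 2*S*(-146 + S) (I(S) = (-146 + S)*(2*S) = 2*S*(-146 + S))
Q = 105921 (Q = -255 + 106176 = 105921)
Q + (196252 - 228618)*(I(159) + 63144) = 105921 + (196252 - 228618)*(2*159*(-146 + 159) + 63144) = 105921 - 32366*(2*159*13 + 63144) = 105921 - 32366*(4134 + 63144) = 105921 - 32366*67278 = 105921 - 2177519748 = -2177413827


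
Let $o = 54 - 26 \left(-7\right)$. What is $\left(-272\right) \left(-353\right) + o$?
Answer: $96252$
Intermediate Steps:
$o = 236$ ($o = 54 - -182 = 54 + 182 = 236$)
$\left(-272\right) \left(-353\right) + o = \left(-272\right) \left(-353\right) + 236 = 96016 + 236 = 96252$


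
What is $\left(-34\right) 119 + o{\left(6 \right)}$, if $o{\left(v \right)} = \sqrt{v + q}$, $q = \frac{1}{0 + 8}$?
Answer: $-4046 + \frac{7 \sqrt{2}}{4} \approx -4043.5$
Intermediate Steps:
$q = \frac{1}{8} \approx 0.125$
$o{\left(v \right)} = \sqrt{\frac{1}{8} + v}$ ($o{\left(v \right)} = \sqrt{v + \frac{1}{8}} = \sqrt{\frac{1}{8} + v}$)
$\left(-34\right) 119 + o{\left(6 \right)} = \left(-34\right) 119 + \frac{\sqrt{2 + 16 \cdot 6}}{4} = -4046 + \frac{\sqrt{2 + 96}}{4} = -4046 + \frac{\sqrt{98}}{4} = -4046 + \frac{7 \sqrt{2}}{4}$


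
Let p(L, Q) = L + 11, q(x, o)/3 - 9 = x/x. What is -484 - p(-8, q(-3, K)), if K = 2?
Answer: -487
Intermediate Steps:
q(x, o) = 30 (q(x, o) = 27 + 3*(x/x) = 27 + 3*1 = 27 + 3 = 30)
p(L, Q) = 11 + L
-484 - p(-8, q(-3, K)) = -484 - (11 - 8) = -484 - 1*3 = -484 - 3 = -487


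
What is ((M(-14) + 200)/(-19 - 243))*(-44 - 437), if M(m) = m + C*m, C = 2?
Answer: 37999/131 ≈ 290.07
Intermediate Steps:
M(m) = 3*m (M(m) = m + 2*m = 3*m)
((M(-14) + 200)/(-19 - 243))*(-44 - 437) = ((3*(-14) + 200)/(-19 - 243))*(-44 - 437) = ((-42 + 200)/(-262))*(-481) = (158*(-1/262))*(-481) = -79/131*(-481) = 37999/131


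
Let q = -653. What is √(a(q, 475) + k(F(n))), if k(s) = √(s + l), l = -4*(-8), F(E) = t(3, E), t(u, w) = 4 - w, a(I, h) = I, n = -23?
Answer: √(-653 + √59) ≈ 25.403*I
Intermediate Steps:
F(E) = 4 - E
l = 32
k(s) = √(32 + s) (k(s) = √(s + 32) = √(32 + s))
√(a(q, 475) + k(F(n))) = √(-653 + √(32 + (4 - 1*(-23)))) = √(-653 + √(32 + (4 + 23))) = √(-653 + √(32 + 27)) = √(-653 + √59)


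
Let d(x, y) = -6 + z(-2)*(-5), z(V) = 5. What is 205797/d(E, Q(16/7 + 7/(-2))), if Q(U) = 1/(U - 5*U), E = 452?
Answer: -205797/31 ≈ -6638.6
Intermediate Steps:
Q(U) = -1/(4*U) (Q(U) = 1/(-4*U) = -1/(4*U))
d(x, y) = -31 (d(x, y) = -6 + 5*(-5) = -6 - 25 = -31)
205797/d(E, Q(16/7 + 7/(-2))) = 205797/(-31) = 205797*(-1/31) = -205797/31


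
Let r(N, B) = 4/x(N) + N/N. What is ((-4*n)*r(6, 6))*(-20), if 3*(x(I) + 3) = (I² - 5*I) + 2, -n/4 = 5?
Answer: 17600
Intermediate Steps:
n = -20 (n = -4*5 = -20)
x(I) = -7/3 - 5*I/3 + I²/3 (x(I) = -3 + ((I² - 5*I) + 2)/3 = -3 + (2 + I² - 5*I)/3 = -3 + (⅔ - 5*I/3 + I²/3) = -7/3 - 5*I/3 + I²/3)
r(N, B) = 1 + 4/(-7/3 - 5*N/3 + N²/3) (r(N, B) = 4/(-7/3 - 5*N/3 + N²/3) + N/N = 4/(-7/3 - 5*N/3 + N²/3) + 1 = 1 + 4/(-7/3 - 5*N/3 + N²/3))
((-4*n)*r(6, 6))*(-20) = ((-4*(-20))*((-5 - 1*6² + 5*6)/(7 - 1*6² + 5*6)))*(-20) = (80*((-5 - 1*36 + 30)/(7 - 1*36 + 30)))*(-20) = (80*((-5 - 36 + 30)/(7 - 36 + 30)))*(-20) = (80*(-11/1))*(-20) = (80*(1*(-11)))*(-20) = (80*(-11))*(-20) = -880*(-20) = 17600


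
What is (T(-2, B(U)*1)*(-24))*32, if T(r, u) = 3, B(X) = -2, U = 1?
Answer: -2304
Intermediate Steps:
(T(-2, B(U)*1)*(-24))*32 = (3*(-24))*32 = -72*32 = -2304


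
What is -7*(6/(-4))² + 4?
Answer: -47/4 ≈ -11.750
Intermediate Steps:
-7*(6/(-4))² + 4 = -7*(6*(-¼))² + 4 = -7*(-3/2)² + 4 = -7*9/4 + 4 = -63/4 + 4 = -47/4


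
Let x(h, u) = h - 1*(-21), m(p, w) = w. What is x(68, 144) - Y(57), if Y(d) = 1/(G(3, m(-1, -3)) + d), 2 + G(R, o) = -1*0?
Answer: 4894/55 ≈ 88.982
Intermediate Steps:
G(R, o) = -2 (G(R, o) = -2 - 1*0 = -2 + 0 = -2)
Y(d) = 1/(-2 + d)
x(h, u) = 21 + h (x(h, u) = h + 21 = 21 + h)
x(68, 144) - Y(57) = (21 + 68) - 1/(-2 + 57) = 89 - 1/55 = 4894/55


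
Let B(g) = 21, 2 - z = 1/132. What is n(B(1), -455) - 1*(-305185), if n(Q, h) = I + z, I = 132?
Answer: 40302107/132 ≈ 3.0532e+5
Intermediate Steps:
z = 263/132 (z = 2 - 1/132 = 263/132 ≈ 1.9924)
n(Q, h) = 17687/132 (n(Q, h) = 132 + 263/132 = 17687/132)
n(B(1), -455) - 1*(-305185) = 17687/132 - 1*(-305185) = 17687/132 + 305185 = 40302107/132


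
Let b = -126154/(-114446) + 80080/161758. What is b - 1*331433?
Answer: -1533910606007758/4628139017 ≈ -3.3143e+5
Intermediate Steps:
b = 7392813603/4628139017 (b = -126154*(-1/114446) + 80080*(1/161758) = 63077/57223 + 40040/80879 = 7392813603/4628139017 ≈ 1.5974)
b - 1*331433 = 7392813603/4628139017 - 1*331433 = 7392813603/4628139017 - 331433 = -1533910606007758/4628139017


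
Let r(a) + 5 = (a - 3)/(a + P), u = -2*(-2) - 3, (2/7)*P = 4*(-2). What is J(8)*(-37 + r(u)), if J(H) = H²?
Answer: -72448/27 ≈ -2683.3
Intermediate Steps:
P = -28 (P = 7*(4*(-2))/2 = (7/2)*(-8) = -28)
u = 1 (u = 4 - 3 = 1)
r(a) = -5 + (-3 + a)/(-28 + a) (r(a) = -5 + (a - 3)/(a - 28) = -5 + (-3 + a)/(-28 + a))
J(8)*(-37 + r(u)) = 8²*(-37 + (137 - 4*1)/(-28 + 1)) = 64*(-37 + (137 - 4)/(-27)) = 64*(-37 - 1/27*133) = 64*(-37 - 133/27) = 64*(-1132/27) = -72448/27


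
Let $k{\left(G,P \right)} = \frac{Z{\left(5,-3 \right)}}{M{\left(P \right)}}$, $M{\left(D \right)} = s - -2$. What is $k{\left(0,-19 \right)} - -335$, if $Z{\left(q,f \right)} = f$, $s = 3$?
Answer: $\frac{1672}{5} \approx 334.4$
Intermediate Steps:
$M{\left(D \right)} = 5$ ($M{\left(D \right)} = 3 - -2 = 3 + 2 = 5$)
$k{\left(G,P \right)} = - \frac{3}{5}$
$k{\left(0,-19 \right)} - -335 = - \frac{3}{5} - -335 = - \frac{3}{5} + 335 = \frac{1672}{5}$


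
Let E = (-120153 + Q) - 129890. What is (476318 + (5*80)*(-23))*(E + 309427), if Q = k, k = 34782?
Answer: 43986633588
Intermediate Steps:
Q = 34782
E = -215261 (E = (-120153 + 34782) - 129890 = -85371 - 129890 = -215261)
(476318 + (5*80)*(-23))*(E + 309427) = (476318 + (5*80)*(-23))*(-215261 + 309427) = (476318 + 400*(-23))*94166 = (476318 - 9200)*94166 = 467118*94166 = 43986633588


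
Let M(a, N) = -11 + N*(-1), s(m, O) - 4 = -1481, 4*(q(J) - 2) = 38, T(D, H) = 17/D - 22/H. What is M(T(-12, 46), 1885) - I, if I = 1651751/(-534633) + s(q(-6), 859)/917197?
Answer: -928213963182208/490363783701 ≈ -1892.9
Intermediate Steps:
T(D, H) = -22/H + 17/D
q(J) = 23/2 (q(J) = 2 + (¼)*38 = 2 + 19/2 = 23/2)
s(m, O) = -1477 (s(m, O) = 4 - 1481 = -1477)
M(a, N) = -11 - N
I = -1515770714888/490363783701 (I = 1651751/(-534633) - 1477/917197 = 1651751*(-1/534633) - 1477*1/917197 = -1651751/534633 - 1477/917197 = -1515770714888/490363783701 ≈ -3.0911)
M(T(-12, 46), 1885) - I = (-11 - 1*1885) - 1*(-1515770714888/490363783701) = (-11 - 1885) + 1515770714888/490363783701 = -1896 + 1515770714888/490363783701 = -928213963182208/490363783701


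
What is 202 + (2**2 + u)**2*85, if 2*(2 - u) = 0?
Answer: 3262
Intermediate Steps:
u = 2 (u = 2 - 1/2*0 = 2 + 0 = 2)
202 + (2**2 + u)**2*85 = 202 + (2**2 + 2)**2*85 = 202 + (4 + 2)**2*85 = 202 + 6**2*85 = 202 + 36*85 = 202 + 3060 = 3262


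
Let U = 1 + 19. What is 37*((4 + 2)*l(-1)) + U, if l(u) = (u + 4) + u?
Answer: 464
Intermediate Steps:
U = 20
l(u) = 4 + 2*u (l(u) = (4 + u) + u = 4 + 2*u)
37*((4 + 2)*l(-1)) + U = 37*((4 + 2)*(4 + 2*(-1))) + 20 = 37*(6*(4 - 2)) + 20 = 37*(6*2) + 20 = 37*12 + 20 = 444 + 20 = 464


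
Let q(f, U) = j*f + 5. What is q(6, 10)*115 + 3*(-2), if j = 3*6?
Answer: 12989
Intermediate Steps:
j = 18
q(f, U) = 5 + 18*f (q(f, U) = 18*f + 5 = 5 + 18*f)
q(6, 10)*115 + 3*(-2) = (5 + 18*6)*115 + 3*(-2) = (5 + 108)*115 - 6 = 113*115 - 6 = 12995 - 6 = 12989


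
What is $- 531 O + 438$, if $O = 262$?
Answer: $-138684$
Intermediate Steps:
$- 531 O + 438 = \left(-531\right) 262 + 438 = -139122 + 438 = -138684$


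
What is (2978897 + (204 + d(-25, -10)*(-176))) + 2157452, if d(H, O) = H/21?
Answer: 107872013/21 ≈ 5.1368e+6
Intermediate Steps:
d(H, O) = H/21 (d(H, O) = H*(1/21) = H/21)
(2978897 + (204 + d(-25, -10)*(-176))) + 2157452 = (2978897 + (204 + ((1/21)*(-25))*(-176))) + 2157452 = (2978897 + (204 - 25/21*(-176))) + 2157452 = (2978897 + (204 + 4400/21)) + 2157452 = (2978897 + 8684/21) + 2157452 = 62565521/21 + 2157452 = 107872013/21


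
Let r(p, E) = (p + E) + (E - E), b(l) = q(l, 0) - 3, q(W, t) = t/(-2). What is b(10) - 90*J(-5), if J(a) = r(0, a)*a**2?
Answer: 11247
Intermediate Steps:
q(W, t) = -t/2 (q(W, t) = t*(-1/2) = -t/2)
b(l) = -3 (b(l) = -1/2*0 - 3 = 0 - 3 = -3)
r(p, E) = E + p (r(p, E) = (E + p) + 0 = E + p)
J(a) = a**3 (J(a) = (a + 0)*a**2 = a*a**2 = a**3)
b(10) - 90*J(-5) = -3 - 90*(-5)**3 = -3 - 90*(-125) = -3 + 11250 = 11247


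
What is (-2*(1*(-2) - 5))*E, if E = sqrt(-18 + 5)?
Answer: 14*I*sqrt(13) ≈ 50.478*I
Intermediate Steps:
E = I*sqrt(13) (E = sqrt(-13) = I*sqrt(13) ≈ 3.6056*I)
(-2*(1*(-2) - 5))*E = (-2*(1*(-2) - 5))*(I*sqrt(13)) = (-2*(-2 - 5))*(I*sqrt(13)) = (-2*(-7))*(I*sqrt(13)) = 14*(I*sqrt(13)) = 14*I*sqrt(13)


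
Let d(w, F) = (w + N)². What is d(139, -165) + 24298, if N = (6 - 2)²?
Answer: 48323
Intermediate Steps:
N = 16 (N = 4² = 16)
d(w, F) = (16 + w)² (d(w, F) = (w + 16)² = (16 + w)²)
d(139, -165) + 24298 = (16 + 139)² + 24298 = 155² + 24298 = 24025 + 24298 = 48323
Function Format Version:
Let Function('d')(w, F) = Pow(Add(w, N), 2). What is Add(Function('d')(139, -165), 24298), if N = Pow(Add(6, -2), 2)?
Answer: 48323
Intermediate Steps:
N = 16 (N = Pow(4, 2) = 16)
Function('d')(w, F) = Pow(Add(16, w), 2) (Function('d')(w, F) = Pow(Add(w, 16), 2) = Pow(Add(16, w), 2))
Add(Function('d')(139, -165), 24298) = Add(Pow(Add(16, 139), 2), 24298) = Add(Pow(155, 2), 24298) = Add(24025, 24298) = 48323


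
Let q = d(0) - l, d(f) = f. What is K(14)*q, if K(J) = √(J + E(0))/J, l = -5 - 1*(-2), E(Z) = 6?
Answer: 3*√5/7 ≈ 0.95831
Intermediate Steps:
l = -3 (l = -5 + 2 = -3)
K(J) = √(6 + J)/J (K(J) = √(J + 6)/J = √(6 + J)/J)
q = 3 (q = 0 - 1*(-3) = 0 + 3 = 3)
K(14)*q = (√(6 + 14)/14)*3 = (√20/14)*3 = ((2*√5)/14)*3 = (√5/7)*3 = 3*√5/7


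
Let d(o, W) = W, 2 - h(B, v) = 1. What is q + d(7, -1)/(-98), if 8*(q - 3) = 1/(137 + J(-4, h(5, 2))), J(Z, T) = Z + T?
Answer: 158169/52528 ≈ 3.0111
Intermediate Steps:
h(B, v) = 1 (h(B, v) = 2 - 1*1 = 2 - 1 = 1)
J(Z, T) = T + Z
q = 3217/1072 (q = 3 + 1/(8*(137 + (1 - 4))) = 3 + 1/(8*(137 - 3)) = 3 + (⅛)/134 = 3 + (⅛)*(1/134) = 3 + 1/1072 = 3217/1072 ≈ 3.0009)
q + d(7, -1)/(-98) = 3217/1072 - 1/(-98) = 3217/1072 - 1/98*(-1) = 3217/1072 + 1/98 = 158169/52528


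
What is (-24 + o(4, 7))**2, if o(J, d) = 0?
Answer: 576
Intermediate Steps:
(-24 + o(4, 7))**2 = (-24 + 0)**2 = (-24)**2 = 576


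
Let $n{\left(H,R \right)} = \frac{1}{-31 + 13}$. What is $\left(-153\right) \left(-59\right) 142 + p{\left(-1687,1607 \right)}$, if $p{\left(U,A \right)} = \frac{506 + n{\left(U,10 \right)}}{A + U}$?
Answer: $\frac{1845831853}{1440} \approx 1.2818 \cdot 10^{6}$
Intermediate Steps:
$n{\left(H,R \right)} = - \frac{1}{18}$ ($n{\left(H,R \right)} = \frac{1}{-18} = - \frac{1}{18}$)
$p{\left(U,A \right)} = \frac{9107}{18 \left(A + U\right)}$ ($p{\left(U,A \right)} = \frac{506 - \frac{1}{18}}{A + U} = \frac{9107}{18 \left(A + U\right)}$)
$\left(-153\right) \left(-59\right) 142 + p{\left(-1687,1607 \right)} = \left(-153\right) \left(-59\right) 142 + \frac{9107}{18 \left(1607 - 1687\right)} = 9027 \cdot 142 + \frac{9107}{18 \left(-80\right)} = 1281834 + \frac{9107}{18} \left(- \frac{1}{80}\right) = 1281834 - \frac{9107}{1440} = \frac{1845831853}{1440}$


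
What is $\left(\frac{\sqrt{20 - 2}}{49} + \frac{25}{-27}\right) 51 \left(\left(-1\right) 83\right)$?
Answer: $\frac{35275}{9} - \frac{12699 \sqrt{2}}{49} \approx 3552.9$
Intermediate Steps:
$\left(\frac{\sqrt{20 - 2}}{49} + \frac{25}{-27}\right) 51 \left(\left(-1\right) 83\right) = \left(\sqrt{18} \cdot \frac{1}{49} + 25 \left(- \frac{1}{27}\right)\right) 51 \left(-83\right) = \left(3 \sqrt{2} \cdot \frac{1}{49} - \frac{25}{27}\right) 51 \left(-83\right) = \left(\frac{3 \sqrt{2}}{49} - \frac{25}{27}\right) 51 \left(-83\right) = \left(- \frac{25}{27} + \frac{3 \sqrt{2}}{49}\right) 51 \left(-83\right) = \left(- \frac{425}{9} + \frac{153 \sqrt{2}}{49}\right) \left(-83\right) = \frac{35275}{9} - \frac{12699 \sqrt{2}}{49}$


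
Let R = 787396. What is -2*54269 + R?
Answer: 678858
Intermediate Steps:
-2*54269 + R = -2*54269 + 787396 = -108538 + 787396 = 678858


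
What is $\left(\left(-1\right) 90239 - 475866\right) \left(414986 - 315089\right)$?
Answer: $-56552191185$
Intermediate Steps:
$\left(\left(-1\right) 90239 - 475866\right) \left(414986 - 315089\right) = \left(-90239 - 475866\right) 99897 = \left(-566105\right) 99897 = -56552191185$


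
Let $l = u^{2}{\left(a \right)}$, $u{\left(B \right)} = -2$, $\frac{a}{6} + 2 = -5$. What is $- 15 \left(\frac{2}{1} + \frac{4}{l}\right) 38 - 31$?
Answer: $-1741$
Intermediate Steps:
$a = -42$ ($a = -12 + 6 \left(-5\right) = -12 - 30 = -42$)
$l = 4$ ($l = \left(-2\right)^{2} = 4$)
$- 15 \left(\frac{2}{1} + \frac{4}{l}\right) 38 - 31 = - 15 \left(\frac{2}{1} + \frac{4}{4}\right) 38 - 31 = - 15 \left(2 \cdot 1 + 4 \cdot \frac{1}{4}\right) 38 - 31 = - 15 \left(2 + 1\right) 38 - 31 = \left(-15\right) 3 \cdot 38 - 31 = \left(-45\right) 38 - 31 = -1710 - 31 = -1741$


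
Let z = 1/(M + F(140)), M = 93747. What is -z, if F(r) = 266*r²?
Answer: -1/5307347 ≈ -1.8842e-7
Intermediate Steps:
z = 1/5307347 (z = 1/(93747 + 266*140²) = 1/(93747 + 266*19600) = 1/(93747 + 5213600) = 1/5307347 ≈ 1.8842e-7)
-z = -1*1/5307347 = -1/5307347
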